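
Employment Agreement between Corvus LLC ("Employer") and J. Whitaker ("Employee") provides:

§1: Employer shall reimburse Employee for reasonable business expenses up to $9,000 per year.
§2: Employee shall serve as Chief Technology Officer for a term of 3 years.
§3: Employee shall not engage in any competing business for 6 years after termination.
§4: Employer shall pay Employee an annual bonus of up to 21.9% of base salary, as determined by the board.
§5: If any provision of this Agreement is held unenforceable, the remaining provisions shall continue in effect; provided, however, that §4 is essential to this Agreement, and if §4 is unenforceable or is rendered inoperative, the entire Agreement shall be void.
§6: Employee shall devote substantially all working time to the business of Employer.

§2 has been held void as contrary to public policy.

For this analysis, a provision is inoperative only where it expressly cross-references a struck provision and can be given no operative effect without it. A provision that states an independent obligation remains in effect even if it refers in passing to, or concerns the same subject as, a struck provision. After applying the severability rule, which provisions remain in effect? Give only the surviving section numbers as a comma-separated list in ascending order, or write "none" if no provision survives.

1, 3, 4, 5, 6

§2 is struck. No other provision's operative terms depend on §2. §5 makes §4 an essential term, but §4 is unaffected, so the severability proviso in §5 preserves the remaining provisions. §1, §3, §4, §5, and §6 remain in effect.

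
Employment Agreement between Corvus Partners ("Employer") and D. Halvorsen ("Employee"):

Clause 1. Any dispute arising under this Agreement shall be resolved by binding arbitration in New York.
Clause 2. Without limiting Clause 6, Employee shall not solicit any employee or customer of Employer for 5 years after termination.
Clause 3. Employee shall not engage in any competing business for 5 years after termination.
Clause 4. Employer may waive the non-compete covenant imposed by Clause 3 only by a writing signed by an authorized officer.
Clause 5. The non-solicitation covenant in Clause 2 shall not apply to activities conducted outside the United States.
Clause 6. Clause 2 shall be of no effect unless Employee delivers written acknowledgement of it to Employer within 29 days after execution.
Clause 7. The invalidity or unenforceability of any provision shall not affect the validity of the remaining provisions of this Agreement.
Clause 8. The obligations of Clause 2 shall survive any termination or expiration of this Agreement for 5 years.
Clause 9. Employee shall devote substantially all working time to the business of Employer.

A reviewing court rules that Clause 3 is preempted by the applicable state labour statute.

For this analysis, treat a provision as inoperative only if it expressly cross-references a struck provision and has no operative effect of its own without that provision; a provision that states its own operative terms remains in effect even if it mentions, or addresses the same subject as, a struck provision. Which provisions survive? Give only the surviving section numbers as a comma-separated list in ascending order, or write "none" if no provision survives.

1, 2, 5, 6, 7, 8, 9

Clause 3 is struck. Clause 4 operates only by reference to Clause 3, so it falls with Clause 3. Clause 7 is a severability clause and preserves every provision that can still be given independent effect. That leaves Clause 1, Clause 2, Clause 5, Clause 6, Clause 7, Clause 8, and Clause 9 in effect.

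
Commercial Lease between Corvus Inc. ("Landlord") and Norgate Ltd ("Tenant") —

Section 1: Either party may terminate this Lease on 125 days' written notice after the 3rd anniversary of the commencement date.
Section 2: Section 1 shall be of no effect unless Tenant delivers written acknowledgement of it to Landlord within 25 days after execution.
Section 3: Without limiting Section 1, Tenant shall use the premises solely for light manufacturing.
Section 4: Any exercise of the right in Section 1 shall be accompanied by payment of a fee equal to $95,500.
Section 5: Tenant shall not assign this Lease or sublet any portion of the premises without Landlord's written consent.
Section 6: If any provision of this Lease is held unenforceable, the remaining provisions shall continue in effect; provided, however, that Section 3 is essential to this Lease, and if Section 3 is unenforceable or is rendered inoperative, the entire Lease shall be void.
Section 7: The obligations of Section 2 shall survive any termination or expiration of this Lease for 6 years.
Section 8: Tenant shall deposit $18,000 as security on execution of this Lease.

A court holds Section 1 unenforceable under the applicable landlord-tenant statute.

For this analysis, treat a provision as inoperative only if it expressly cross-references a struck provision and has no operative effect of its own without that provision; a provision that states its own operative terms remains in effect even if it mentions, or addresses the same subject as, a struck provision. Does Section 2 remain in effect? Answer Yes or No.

Section 1 is struck. The only function of Section 2 is the acknowledgement condition for Section 1, so it cannot stand once Section 1 is removed. Section 4 has no operative effect of its own apart from Section 1 and is therefore inoperative. Section 7 operates only by reference to Section 2, so it falls with Section 2. Although Section 3 refers to Section 1, its operative terms do not depend on Section 1, so it remains in effect. Section 6 makes Section 3 an essential term, but Section 3 is unaffected, so the severability proviso in Section 6 preserves the remaining provisions. Section 3, Section 5, Section 6, and Section 8 remain in effect. Section 2 is among the inoperative provisions, so the answer is no.

No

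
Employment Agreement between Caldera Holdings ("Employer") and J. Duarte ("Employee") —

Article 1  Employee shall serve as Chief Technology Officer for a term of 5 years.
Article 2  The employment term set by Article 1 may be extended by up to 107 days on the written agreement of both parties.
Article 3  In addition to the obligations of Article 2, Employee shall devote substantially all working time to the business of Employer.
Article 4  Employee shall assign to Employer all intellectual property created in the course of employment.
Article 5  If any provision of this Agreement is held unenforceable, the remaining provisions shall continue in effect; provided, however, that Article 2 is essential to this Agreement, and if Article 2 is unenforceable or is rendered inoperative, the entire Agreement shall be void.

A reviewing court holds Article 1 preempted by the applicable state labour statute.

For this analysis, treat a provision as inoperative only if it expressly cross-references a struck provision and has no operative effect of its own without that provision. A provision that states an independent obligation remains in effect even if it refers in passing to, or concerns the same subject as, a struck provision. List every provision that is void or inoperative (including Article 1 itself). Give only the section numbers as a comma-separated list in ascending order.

1, 2, 3, 4, 5

Article 1 is struck. Article 2 operates only by reference to Article 1, so it falls with Article 1. Article 5 makes Article 2 an essential term, and Article 2 has been rendered inoperative by the cascade; under Article 5, the entire Agreement is therefore void. No provision of the Agreement survives.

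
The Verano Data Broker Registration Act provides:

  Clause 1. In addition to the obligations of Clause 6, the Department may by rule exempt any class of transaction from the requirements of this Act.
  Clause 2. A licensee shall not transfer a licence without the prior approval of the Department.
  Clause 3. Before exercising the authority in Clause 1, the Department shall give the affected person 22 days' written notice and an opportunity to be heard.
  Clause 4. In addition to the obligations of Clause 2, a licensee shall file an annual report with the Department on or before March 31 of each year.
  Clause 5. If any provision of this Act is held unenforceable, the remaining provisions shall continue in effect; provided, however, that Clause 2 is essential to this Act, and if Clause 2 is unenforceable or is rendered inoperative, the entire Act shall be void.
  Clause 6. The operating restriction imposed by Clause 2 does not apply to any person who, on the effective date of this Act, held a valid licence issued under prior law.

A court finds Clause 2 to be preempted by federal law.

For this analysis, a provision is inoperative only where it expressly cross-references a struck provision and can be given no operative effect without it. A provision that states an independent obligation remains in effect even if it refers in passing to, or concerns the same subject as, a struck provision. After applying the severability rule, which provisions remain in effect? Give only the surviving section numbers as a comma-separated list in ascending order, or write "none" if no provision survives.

Clause 2 is struck. Clause 6 operates only by reference to Clause 2, so it falls with Clause 2. Clause 5 makes Clause 2 an essential term, and Clause 2 is the provision held invalid; under Clause 5, the entire Act is therefore void. No provision of the Act survives.

none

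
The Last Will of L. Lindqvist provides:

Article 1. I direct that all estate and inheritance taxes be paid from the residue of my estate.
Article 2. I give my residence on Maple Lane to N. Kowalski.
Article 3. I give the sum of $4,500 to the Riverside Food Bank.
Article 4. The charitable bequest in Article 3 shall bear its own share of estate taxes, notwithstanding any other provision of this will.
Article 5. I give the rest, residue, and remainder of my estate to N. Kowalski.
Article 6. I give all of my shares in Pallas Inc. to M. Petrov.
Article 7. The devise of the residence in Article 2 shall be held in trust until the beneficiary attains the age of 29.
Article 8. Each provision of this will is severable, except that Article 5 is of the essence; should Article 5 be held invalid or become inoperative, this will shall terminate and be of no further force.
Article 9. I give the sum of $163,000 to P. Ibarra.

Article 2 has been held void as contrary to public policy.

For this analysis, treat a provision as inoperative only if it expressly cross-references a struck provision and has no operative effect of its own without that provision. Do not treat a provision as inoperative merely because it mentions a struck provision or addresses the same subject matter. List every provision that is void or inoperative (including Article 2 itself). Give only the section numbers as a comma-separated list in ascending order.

Article 2 is struck. Article 7 operates only by reference to Article 2, so it falls with Article 2. Article 8 makes Article 5 an essential term, but Article 5 is unaffected, so the severability proviso in Article 8 preserves the remaining provisions. That leaves Article 1, Article 3, Article 4, Article 5, Article 6, Article 8, and Article 9 in effect.

2, 7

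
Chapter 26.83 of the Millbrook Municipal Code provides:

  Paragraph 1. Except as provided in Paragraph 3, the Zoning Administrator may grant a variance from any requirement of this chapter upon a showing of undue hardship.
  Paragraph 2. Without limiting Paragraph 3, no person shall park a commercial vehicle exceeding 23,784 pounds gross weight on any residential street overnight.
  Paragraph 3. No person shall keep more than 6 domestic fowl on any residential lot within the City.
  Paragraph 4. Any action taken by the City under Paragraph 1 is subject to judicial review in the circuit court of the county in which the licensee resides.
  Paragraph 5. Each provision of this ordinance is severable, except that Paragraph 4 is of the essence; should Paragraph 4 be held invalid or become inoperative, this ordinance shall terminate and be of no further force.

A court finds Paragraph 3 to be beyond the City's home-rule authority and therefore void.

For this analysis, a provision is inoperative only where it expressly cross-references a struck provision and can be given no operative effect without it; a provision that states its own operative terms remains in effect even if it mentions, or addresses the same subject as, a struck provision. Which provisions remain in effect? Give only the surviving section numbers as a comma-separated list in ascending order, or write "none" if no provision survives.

1, 2, 4, 5

Paragraph 3 is struck. Although Paragraph 2 refers to Paragraph 3, its operative terms do not depend on Paragraph 3, so it remains in effect. Although Paragraph 1 refers to Paragraph 3, its operative terms do not depend on Paragraph 3, so it remains in effect. Nothing else in the ordinance is defined by reference to Paragraph 3. Paragraph 5 makes Paragraph 4 an essential term, but Paragraph 4 is unaffected, so the severability proviso in Paragraph 5 preserves the remaining provisions. The provisions still in force are Paragraph 1, Paragraph 2, Paragraph 4, and Paragraph 5.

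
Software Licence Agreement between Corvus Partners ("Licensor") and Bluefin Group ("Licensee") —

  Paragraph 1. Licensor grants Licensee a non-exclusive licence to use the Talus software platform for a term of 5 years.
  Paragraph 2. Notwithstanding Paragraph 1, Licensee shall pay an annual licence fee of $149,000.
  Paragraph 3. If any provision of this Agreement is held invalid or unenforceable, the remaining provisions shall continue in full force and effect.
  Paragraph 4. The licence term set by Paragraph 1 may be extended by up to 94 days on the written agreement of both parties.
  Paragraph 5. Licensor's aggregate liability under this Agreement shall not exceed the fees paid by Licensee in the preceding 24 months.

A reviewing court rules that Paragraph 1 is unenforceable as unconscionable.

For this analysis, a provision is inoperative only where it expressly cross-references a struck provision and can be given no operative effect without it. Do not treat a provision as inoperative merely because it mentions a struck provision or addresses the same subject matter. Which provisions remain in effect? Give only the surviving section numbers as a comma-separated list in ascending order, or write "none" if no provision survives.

2, 3, 5

Paragraph 1 is struck. Paragraph 4 does nothing except set the extension of the licence term by reference to Paragraph 1; with Paragraph 1 gone it has no independent effect and is inoperative. Although Paragraph 2 refers to Paragraph 1, its operative terms do not depend on Paragraph 1, so it remains in effect. Paragraph 3 is a severability clause and preserves every provision that can still be given independent effect. Paragraph 2, Paragraph 3, and Paragraph 5 remain in effect.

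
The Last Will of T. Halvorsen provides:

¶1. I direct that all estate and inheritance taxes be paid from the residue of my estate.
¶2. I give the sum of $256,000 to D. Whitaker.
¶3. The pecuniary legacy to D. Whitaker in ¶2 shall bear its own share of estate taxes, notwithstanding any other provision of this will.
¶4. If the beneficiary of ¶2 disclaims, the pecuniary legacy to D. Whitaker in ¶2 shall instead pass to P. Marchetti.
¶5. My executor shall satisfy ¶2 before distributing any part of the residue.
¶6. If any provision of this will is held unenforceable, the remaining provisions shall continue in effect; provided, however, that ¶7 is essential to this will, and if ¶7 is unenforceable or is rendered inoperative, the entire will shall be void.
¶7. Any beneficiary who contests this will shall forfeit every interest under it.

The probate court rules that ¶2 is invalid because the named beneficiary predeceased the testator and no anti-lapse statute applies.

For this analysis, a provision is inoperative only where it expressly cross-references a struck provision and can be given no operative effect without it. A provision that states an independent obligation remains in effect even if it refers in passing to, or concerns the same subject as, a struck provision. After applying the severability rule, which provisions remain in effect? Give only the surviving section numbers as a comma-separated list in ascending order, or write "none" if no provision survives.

¶2 is struck. ¶3 merely fixes the tax charge on ¶2; with ¶2 gone it has nothing to operate on and falls away. ¶4 has no operative effect of its own apart from ¶2 and is therefore inoperative. ¶5 operates only by reference to ¶2, so it falls with ¶2. ¶6 makes ¶7 an essential term, but ¶7 is unaffected, so the severability proviso in ¶6 preserves the remaining provisions. The provisions still in force are ¶1, ¶6, and ¶7.

1, 6, 7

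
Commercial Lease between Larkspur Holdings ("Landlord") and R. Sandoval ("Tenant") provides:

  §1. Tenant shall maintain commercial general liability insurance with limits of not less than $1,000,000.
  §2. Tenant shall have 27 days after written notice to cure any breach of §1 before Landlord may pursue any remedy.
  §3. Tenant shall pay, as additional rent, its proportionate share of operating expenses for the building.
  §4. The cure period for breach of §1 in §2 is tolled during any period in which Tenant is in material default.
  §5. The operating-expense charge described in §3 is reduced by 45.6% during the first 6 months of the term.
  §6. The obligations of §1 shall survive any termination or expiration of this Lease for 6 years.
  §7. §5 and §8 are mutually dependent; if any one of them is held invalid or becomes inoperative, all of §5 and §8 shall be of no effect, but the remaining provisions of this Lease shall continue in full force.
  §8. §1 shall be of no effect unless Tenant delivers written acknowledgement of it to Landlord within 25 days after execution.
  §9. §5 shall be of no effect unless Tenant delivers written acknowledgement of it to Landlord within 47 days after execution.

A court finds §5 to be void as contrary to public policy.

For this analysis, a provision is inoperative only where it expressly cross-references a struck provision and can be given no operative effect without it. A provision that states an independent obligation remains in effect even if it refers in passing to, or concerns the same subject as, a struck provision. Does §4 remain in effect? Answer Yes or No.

§5 is struck. The only function of §9 is the acknowledgement condition for §5, so it cannot stand once §5 is removed. §7 declares §5 and §8 mutually dependent; since one of them has fallen, all of them are of no effect. That brings down §8 as well. The remainder continues in force under §7. That leaves §1, §2, §3, §4, §6, and §7 in effect. §4 is among the surviving provisions, so the answer is yes.

Yes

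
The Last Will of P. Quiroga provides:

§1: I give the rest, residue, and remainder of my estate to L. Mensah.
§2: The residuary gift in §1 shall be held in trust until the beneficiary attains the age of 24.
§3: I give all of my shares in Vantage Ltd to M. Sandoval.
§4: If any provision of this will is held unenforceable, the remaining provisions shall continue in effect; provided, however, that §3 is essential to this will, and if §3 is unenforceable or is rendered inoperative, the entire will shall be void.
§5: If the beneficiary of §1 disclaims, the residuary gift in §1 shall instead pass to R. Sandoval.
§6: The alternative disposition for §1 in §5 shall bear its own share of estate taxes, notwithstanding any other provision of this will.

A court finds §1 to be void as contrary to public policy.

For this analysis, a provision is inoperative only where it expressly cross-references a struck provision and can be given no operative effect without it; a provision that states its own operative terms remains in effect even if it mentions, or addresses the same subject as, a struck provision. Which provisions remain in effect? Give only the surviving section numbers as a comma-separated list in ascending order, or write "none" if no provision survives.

3, 4

§1 is struck. §2 has no operative effect of its own apart from §1 and is therefore inoperative. §5 has no operative effect of its own apart from §1 and is therefore inoperative. §6 operates only by reference to §5, so it falls with §5. §4 makes §3 an essential term, but §3 is unaffected, so the severability proviso in §4 preserves the remaining provisions. That leaves §3 and §4 in effect.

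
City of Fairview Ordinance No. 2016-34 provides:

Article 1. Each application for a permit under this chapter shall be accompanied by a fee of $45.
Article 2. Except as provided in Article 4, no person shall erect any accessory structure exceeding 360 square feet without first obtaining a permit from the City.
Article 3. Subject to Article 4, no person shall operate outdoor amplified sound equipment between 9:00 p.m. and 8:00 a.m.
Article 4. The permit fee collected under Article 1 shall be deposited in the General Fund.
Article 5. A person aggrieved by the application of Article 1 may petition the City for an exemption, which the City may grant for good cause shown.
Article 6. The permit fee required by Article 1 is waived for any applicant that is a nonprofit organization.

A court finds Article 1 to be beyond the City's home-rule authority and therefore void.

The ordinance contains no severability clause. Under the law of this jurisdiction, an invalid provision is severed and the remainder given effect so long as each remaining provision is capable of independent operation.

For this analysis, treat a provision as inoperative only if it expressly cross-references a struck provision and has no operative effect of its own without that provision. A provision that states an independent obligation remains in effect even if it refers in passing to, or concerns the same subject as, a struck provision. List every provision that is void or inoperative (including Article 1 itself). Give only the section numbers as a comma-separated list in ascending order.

1, 4, 5, 6

Article 1 is struck. Article 4 has no operative effect of its own apart from Article 1 and is therefore inoperative. The only function of Article 5 is the exemption procedure for Article 1, so it cannot stand once Article 1 is removed. Article 6 has no operative effect of its own apart from Article 1 and is therefore inoperative. Article 3 mentions Article 4 but its own obligation stands independently of Article 4, so Article 3 is not affected. Article 2 mentions Article 4 but its own obligation stands independently of Article 4, so Article 2 is not affected. With no severability clause, the stated default rule severs what cannot stand and enforces each remaining provision that can operate on its own. That leaves Article 2 and Article 3 in effect.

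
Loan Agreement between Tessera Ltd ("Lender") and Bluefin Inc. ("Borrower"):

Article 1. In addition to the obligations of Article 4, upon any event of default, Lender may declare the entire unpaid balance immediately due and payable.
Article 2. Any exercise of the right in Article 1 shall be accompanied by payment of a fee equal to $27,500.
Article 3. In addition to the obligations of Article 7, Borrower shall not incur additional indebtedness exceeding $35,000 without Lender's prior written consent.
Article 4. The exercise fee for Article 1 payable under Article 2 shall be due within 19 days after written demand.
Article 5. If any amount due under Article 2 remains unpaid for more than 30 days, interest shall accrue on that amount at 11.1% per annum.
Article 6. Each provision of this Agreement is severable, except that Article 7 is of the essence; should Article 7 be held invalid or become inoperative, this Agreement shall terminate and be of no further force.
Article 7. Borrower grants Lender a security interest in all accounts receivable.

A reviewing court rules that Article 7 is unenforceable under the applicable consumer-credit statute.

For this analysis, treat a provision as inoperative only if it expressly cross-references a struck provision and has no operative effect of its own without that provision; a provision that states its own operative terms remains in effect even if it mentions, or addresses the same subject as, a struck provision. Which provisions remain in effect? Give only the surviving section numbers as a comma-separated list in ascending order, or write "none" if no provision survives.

none

Article 7 is struck. No other provision's operative terms depend on Article 7. Article 6 makes Article 7 an essential term, and Article 7 is the provision held invalid; under Article 6, the entire Agreement is therefore void. No provision of the Agreement survives.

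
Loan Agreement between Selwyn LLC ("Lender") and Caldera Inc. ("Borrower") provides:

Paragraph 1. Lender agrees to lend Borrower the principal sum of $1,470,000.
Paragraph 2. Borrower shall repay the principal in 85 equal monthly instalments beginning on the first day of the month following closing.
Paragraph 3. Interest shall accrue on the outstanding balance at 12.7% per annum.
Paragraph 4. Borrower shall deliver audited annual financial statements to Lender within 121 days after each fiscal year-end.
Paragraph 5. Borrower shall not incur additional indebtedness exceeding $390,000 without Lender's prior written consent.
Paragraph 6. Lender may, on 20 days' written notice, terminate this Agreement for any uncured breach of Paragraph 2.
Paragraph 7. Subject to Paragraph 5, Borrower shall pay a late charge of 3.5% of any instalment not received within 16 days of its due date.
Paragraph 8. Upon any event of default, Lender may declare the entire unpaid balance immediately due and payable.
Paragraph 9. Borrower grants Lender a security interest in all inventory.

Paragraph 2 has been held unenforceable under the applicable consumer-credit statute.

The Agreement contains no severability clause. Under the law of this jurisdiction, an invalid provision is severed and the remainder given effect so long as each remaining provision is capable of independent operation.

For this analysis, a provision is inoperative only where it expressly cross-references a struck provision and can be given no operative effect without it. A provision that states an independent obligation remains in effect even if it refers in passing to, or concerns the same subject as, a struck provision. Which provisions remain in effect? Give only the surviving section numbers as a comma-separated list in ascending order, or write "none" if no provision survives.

1, 3, 4, 5, 7, 8, 9

Paragraph 2 is struck. The only function of Paragraph 6 is the termination right for breach of Paragraph 2, so it cannot stand once Paragraph 2 is removed. Under the stated default rule, only provisions that cannot operate independently fall away; the rest are enforced. The provisions still in force are Paragraph 1, Paragraph 3, Paragraph 4, Paragraph 5, Paragraph 7, Paragraph 8, and Paragraph 9.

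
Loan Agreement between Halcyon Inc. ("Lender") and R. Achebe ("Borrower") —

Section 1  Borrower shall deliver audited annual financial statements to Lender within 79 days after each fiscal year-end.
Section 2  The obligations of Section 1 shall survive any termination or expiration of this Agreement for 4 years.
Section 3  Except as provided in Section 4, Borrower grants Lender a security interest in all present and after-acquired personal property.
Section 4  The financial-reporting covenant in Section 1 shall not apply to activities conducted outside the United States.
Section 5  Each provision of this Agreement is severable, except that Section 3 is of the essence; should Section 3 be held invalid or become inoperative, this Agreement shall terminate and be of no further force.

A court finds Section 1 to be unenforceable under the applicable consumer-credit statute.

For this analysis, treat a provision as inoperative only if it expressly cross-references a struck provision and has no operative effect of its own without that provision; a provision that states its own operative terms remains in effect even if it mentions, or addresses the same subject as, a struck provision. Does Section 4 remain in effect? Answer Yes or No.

No

Section 1 is struck. Section 2 merely fixes the survival period for Section 1; with Section 1 gone it has nothing to operate on and falls away. Section 4 has no operative effect of its own apart from Section 1 and is therefore inoperative. Although Section 3 refers to Section 4, its operative terms do not depend on Section 4, so it remains in effect. Section 5 makes Section 3 an essential term, but Section 3 is unaffected, so the severability proviso in Section 5 preserves the remaining provisions. That leaves Section 3 and Section 5 in effect. Section 4 is among the inoperative provisions, so the answer is no.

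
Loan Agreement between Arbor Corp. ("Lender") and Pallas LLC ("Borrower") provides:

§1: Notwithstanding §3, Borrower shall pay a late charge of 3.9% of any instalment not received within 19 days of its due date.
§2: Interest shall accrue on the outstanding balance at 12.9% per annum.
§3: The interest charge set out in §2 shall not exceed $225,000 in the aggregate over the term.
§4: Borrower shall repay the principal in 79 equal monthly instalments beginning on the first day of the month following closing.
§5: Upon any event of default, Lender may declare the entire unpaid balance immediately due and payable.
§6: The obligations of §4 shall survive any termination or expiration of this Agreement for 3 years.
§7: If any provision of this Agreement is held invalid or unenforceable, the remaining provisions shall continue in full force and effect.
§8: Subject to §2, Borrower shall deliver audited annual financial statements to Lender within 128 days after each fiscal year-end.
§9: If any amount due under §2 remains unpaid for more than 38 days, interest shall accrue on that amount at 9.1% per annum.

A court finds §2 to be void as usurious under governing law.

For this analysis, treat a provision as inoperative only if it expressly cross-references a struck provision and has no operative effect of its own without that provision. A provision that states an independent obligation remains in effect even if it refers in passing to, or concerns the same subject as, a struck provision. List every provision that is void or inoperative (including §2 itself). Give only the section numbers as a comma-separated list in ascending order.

2, 3, 9

§2 is struck. §3 has no operative effect of its own apart from §2 and is therefore inoperative. The whole of §9 is the default interest on the interest charge, defined by reference to §2, so §9 cannot stand once §2 is removed. Although §8 refers to §2, its operative terms do not depend on §2, so it remains in effect. Although §1 refers to §3, its operative terms do not depend on §3, so it remains in effect. Under the severability clause in §7, the remaining provisions continue in force. §1, §4, §5, §6, §7, and §8 remain in effect.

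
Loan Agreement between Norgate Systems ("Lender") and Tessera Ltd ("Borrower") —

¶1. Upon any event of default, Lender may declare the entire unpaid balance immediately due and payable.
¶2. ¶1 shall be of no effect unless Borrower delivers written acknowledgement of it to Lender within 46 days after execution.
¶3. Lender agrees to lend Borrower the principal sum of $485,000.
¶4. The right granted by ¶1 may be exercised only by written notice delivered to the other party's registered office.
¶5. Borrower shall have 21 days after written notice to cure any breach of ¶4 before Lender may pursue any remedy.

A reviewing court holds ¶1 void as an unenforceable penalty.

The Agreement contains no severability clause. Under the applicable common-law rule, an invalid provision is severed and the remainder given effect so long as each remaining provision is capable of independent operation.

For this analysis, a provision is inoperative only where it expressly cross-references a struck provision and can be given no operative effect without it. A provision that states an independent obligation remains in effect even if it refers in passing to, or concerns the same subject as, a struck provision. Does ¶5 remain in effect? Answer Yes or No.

No

¶1 is struck. ¶2 merely fixes the acknowledgement condition for ¶1; with ¶1 gone it has nothing to operate on and falls away. ¶4 has no operative effect of its own apart from ¶1 and is therefore inoperative. ¶5 has no operative effect of its own apart from ¶4 and is therefore inoperative. Under the stated default rule, only provisions that cannot operate independently fall away; the rest are enforced. Only ¶3 remains in effect. ¶5 is among the inoperative provisions, so the answer is no.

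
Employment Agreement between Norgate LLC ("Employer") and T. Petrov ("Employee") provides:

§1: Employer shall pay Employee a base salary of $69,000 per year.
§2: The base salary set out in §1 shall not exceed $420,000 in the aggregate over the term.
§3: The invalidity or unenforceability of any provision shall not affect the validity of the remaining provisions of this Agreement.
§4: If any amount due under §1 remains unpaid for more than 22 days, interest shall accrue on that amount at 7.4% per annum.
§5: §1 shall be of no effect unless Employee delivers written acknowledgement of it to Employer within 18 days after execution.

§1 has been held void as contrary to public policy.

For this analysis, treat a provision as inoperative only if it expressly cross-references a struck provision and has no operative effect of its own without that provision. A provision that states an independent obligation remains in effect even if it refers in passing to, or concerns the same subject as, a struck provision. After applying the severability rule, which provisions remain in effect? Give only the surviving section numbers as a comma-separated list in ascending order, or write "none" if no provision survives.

3

§1 is struck. §2 does nothing except set the aggregate cap on the base salary by reference to §1; with §1 gone it has no independent effect and is inoperative. §4 has no operative effect of its own apart from §1 and is therefore inoperative. §5 merely fixes the acknowledgement condition for §1; with §1 gone it has nothing to operate on and falls away. Under the severability clause in §3, the remaining provisions continue in force. Only §3 remains in effect.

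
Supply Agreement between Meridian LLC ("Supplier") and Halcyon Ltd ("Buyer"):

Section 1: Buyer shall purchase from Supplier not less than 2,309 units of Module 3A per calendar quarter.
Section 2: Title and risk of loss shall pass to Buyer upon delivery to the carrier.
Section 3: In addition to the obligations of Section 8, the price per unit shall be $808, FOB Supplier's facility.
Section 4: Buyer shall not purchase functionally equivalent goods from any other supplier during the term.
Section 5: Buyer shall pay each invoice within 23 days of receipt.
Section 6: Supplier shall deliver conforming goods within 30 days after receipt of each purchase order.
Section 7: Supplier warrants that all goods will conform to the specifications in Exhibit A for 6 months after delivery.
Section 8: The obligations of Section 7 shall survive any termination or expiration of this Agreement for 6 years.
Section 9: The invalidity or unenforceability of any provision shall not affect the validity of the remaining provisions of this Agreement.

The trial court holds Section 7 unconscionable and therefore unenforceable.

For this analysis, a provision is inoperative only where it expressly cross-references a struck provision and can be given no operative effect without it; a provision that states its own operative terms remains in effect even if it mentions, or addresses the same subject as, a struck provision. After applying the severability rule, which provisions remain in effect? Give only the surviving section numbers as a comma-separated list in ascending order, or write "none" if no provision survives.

Section 7 is struck. The only function of Section 8 is the survival period for Section 7, so it cannot stand once Section 7 is removed. Section 3 mentions Section 8 but its own obligation stands independently of Section 8, so Section 3 is not affected. Section 9 is a severability clause and preserves every provision that can still be given independent effect. Section 1, Section 2, Section 3, Section 4, Section 5, Section 6, and Section 9 remain in effect.

1, 2, 3, 4, 5, 6, 9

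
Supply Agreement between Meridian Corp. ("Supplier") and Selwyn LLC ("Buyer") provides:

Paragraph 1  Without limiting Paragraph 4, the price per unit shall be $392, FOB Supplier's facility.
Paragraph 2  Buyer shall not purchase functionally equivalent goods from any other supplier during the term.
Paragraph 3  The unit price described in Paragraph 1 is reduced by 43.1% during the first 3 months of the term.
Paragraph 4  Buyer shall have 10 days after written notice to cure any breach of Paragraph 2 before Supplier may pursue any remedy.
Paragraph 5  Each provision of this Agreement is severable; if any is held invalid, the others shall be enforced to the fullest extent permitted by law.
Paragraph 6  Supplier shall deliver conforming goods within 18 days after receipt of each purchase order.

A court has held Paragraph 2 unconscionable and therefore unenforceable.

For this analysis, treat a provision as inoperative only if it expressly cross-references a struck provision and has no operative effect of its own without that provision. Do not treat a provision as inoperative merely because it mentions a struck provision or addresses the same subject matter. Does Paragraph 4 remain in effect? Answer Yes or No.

Paragraph 2 is struck. The only function of Paragraph 4 is the cure period for breach of Paragraph 2, so it cannot stand once Paragraph 2 is removed. Paragraph 1 mentions Paragraph 4 but its own obligation stands independently of Paragraph 4, so Paragraph 1 is not affected. Under the severability clause in Paragraph 5, the remaining provisions continue in force. Paragraph 1, Paragraph 3, Paragraph 5, and Paragraph 6 remain in effect. Paragraph 4 is among the inoperative provisions, so the answer is no.

No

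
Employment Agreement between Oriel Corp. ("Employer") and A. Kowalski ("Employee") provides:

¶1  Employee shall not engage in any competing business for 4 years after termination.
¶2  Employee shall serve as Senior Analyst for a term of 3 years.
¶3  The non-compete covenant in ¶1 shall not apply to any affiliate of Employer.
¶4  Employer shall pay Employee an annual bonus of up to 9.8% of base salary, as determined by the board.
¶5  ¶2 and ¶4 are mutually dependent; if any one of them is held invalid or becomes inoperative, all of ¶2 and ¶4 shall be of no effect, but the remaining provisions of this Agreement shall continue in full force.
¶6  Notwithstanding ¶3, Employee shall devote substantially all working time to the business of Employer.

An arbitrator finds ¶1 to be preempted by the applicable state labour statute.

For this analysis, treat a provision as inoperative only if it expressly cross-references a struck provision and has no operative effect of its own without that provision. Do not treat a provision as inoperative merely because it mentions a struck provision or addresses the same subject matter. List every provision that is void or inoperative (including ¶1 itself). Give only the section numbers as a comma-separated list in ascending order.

1, 3

¶1 is struck. The whole of ¶3 is the carve-out from the non-compete covenant, defined by reference to ¶1, so ¶3 cannot stand once ¶1 is removed. ¶6 mentions ¶3 but its own obligation stands independently of ¶3, so ¶6 is not affected. ¶5 ties ¶2 and ¶4 together, but none of those is affected here; the remaining provisions continue in force under ¶5. The provisions still in force are ¶2, ¶4, ¶5, and ¶6.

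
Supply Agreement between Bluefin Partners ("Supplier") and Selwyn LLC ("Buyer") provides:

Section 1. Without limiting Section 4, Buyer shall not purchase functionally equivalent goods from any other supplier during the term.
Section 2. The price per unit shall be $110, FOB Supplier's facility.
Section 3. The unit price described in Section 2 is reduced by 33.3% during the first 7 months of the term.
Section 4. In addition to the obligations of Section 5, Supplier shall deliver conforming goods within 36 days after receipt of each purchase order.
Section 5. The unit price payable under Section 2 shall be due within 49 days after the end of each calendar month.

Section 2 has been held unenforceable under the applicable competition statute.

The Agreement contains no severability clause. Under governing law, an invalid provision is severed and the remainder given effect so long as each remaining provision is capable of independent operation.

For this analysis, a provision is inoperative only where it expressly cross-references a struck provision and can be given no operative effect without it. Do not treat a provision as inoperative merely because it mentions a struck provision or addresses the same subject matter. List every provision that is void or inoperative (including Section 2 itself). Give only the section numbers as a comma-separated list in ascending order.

Section 2 is struck. Section 3 operates only by reference to Section 2, so it falls with Section 2. The whole of Section 5 is the payment deadline for the unit price, defined by reference to Section 2, so Section 5 cannot stand once Section 2 is removed. Although Section 4 refers to Section 5, its operative terms do not depend on Section 5, so it remains in effect. Under the stated default rule, only provisions that cannot operate independently fall away; the rest are enforced. That leaves Section 1 and Section 4 in effect.

2, 3, 5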